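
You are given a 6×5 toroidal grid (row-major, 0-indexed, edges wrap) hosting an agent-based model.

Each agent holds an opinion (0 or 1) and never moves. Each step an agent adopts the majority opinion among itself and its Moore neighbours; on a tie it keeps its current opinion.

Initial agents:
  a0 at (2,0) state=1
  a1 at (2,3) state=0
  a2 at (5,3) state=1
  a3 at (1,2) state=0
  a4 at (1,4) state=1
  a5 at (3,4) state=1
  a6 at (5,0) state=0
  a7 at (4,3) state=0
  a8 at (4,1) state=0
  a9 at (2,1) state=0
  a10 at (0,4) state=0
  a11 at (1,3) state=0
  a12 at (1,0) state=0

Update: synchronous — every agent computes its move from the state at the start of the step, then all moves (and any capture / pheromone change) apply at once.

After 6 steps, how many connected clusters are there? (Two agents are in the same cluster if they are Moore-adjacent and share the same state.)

t=1: a0@(2,0):1 a1@(2,3):0 a2@(5,3):0 a3@(1,2):0 a4@(1,4):0 a5@(3,4):1 a6@(5,0):0 a7@(4,3):1 a8@(4,1):0 a9@(2,1):0 a10@(0,4):0 a11@(1,3):0 a12@(1,0):0
t=2: a0@(2,0):0 a1@(2,3):0 a2@(5,3):0 a3@(1,2):0 a4@(1,4):0 a5@(3,4):1 a6@(5,0):0 a7@(4,3):1 a8@(4,1):0 a9@(2,1):0 a10@(0,4):0 a11@(1,3):0 a12@(1,0):0
t=3: (unchanged — steady state)

2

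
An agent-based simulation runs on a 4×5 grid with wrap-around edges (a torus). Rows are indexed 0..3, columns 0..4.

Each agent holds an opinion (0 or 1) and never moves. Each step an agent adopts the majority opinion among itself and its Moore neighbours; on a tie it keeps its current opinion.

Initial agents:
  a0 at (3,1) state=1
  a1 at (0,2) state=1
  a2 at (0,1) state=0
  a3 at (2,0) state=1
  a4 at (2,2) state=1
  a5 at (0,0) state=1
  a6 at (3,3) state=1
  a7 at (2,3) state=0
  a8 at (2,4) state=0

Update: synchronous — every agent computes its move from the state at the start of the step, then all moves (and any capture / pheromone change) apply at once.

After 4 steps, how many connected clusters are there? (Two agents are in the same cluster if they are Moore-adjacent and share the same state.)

t=1: a0@(3,1):1 a1@(0,2):1 a2@(0,1):1 a3@(2,0):1 a4@(2,2):1 a5@(0,0):1 a6@(3,3):1 a7@(2,3):0 a8@(2,4):0
t=2: (unchanged — steady state)

2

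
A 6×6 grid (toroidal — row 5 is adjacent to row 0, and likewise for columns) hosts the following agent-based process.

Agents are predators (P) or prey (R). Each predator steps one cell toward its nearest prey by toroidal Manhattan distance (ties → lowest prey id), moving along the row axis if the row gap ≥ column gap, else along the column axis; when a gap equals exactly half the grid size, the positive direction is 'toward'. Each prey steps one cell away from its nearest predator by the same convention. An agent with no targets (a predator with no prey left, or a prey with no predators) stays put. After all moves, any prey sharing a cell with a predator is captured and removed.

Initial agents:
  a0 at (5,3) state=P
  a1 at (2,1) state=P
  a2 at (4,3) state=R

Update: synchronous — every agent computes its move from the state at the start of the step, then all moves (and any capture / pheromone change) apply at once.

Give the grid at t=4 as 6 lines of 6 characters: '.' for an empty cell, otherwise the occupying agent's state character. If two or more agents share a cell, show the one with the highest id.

t=1: a0@(4,3):P a1@(3,1):P a2@(3,3):R
t=2: a0@(3,3):P a1@(3,2):P a2@(2,3):R
t=3: a0@(2,3):P a1@(2,2):P a2@(1,3):R
t=4: a0@(1,3):P a1@(1,2):P a2@(0,3):R

...R..
..PP..
......
......
......
......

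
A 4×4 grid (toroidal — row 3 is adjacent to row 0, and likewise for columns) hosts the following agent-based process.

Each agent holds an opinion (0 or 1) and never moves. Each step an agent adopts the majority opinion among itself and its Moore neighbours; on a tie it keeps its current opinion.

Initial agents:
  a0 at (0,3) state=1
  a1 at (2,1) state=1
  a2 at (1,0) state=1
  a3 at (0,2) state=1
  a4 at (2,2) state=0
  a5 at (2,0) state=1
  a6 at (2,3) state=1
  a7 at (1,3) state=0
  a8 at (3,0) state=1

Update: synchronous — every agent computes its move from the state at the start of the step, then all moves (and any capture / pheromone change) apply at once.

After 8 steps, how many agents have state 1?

9

t=1: a0@(0,3):1 a1@(2,1):1 a2@(1,0):1 a3@(0,2):1 a4@(2,2):0 a5@(2,0):1 a6@(2,3):1 a7@(1,3):1 a8@(3,0):1
t=2: a0@(0,3):1 a1@(2,1):1 a2@(1,0):1 a3@(0,2):1 a4@(2,2):1 a5@(2,0):1 a6@(2,3):1 a7@(1,3):1 a8@(3,0):1
t=3: (unchanged — steady state)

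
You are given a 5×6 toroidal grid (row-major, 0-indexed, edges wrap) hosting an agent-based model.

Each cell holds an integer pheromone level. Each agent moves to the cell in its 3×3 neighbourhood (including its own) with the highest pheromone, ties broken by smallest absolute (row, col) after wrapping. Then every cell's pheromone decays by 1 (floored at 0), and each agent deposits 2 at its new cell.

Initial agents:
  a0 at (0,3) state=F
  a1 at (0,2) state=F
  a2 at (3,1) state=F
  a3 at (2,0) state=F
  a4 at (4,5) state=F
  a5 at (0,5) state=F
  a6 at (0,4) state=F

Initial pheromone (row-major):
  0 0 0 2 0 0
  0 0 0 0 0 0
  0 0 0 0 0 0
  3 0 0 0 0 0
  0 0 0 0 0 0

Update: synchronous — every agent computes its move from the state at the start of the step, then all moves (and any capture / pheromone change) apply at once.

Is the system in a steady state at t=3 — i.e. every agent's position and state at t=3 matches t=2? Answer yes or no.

yes

t=1: a0@(0,3) a1@(0,3) a2@(3,0) a3@(3,0) a4@(3,0) a5@(0,0) a6@(0,3) | pheromone: 2 0 0 7 0 0 / 0 0 0 0 0 0 / 0 0 0 0 0 0 / 8 0 0 0 0 0 / 0 0 0 0 0 0
t=2: a0@(0,3) a1@(0,3) a2@(3,0) a3@(3,0) a4@(3,0) a5@(0,0) a6@(0,3) | pheromone: 3 0 0 12 0 0 / 0 0 0 0 0 0 / 0 0 0 0 0 0 / 13 0 0 0 0 0 / 0 0 0 0 0 0
t=3: a0@(0,3) a1@(0,3) a2@(3,0) a3@(3,0) a4@(3,0) a5@(0,0) a6@(0,3) | pheromone: 4 0 0 17 0 0 / 0 0 0 0 0 0 / 0 0 0 0 0 0 / 18 0 0 0 0 0 / 0 0 0 0 0 0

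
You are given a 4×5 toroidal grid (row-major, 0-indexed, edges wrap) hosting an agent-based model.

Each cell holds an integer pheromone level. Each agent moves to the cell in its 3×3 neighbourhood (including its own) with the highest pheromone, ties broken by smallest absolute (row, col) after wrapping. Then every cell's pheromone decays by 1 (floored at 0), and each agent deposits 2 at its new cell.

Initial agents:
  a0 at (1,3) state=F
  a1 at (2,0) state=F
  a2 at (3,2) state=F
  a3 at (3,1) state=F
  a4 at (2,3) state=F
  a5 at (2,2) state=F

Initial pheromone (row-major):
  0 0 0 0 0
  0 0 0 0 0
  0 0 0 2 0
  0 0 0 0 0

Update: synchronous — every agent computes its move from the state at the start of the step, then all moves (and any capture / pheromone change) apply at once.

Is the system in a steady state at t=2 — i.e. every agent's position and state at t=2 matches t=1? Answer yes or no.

t=1: a0@(2,3) a1@(1,0) a2@(2,3) a3@(0,0) a4@(2,3) a5@(2,3) | pheromone: 2 0 0 0 0 / 2 0 0 0 0 / 0 0 0 9 0 / 0 0 0 0 0
t=2: a0@(2,3) a1@(0,0) a2@(2,3) a3@(0,0) a4@(2,3) a5@(2,3) | pheromone: 5 0 0 0 0 / 1 0 0 0 0 / 0 0 0 16 0 / 0 0 0 0 0

no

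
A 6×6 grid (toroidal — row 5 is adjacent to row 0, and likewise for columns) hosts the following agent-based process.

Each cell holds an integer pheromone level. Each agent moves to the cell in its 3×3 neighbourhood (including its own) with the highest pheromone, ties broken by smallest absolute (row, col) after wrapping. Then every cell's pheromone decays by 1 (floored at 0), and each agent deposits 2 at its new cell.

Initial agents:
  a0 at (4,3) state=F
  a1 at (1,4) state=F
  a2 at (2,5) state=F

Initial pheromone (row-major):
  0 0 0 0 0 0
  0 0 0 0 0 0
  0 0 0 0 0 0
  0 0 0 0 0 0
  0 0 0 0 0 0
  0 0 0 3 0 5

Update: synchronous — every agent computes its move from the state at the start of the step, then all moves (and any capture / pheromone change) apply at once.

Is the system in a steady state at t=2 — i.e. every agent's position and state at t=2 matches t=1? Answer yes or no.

t=1: a0@(5,3) a1@(0,3) a2@(1,0) | pheromone: 0 0 0 2 0 0 / 2 0 0 0 0 0 / 0 0 0 0 0 0 / 0 0 0 0 0 0 / 0 0 0 0 0 0 / 0 0 0 4 0 4
t=2: a0@(5,3) a1@(5,3) a2@(1,0) | pheromone: 0 0 0 1 0 0 / 3 0 0 0 0 0 / 0 0 0 0 0 0 / 0 0 0 0 0 0 / 0 0 0 0 0 0 / 0 0 0 7 0 3

no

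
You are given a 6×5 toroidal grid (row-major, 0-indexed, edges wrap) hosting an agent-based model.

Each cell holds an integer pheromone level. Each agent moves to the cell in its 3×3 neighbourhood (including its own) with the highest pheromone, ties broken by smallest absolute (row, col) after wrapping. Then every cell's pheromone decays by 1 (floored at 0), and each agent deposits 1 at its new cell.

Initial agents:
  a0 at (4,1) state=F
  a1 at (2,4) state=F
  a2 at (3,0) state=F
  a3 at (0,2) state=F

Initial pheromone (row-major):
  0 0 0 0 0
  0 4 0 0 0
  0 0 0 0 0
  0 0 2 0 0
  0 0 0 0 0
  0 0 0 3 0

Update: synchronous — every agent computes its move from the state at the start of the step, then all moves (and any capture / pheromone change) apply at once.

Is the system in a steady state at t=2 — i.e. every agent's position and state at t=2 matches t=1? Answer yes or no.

no

t=1: a0@(3,2) a1@(1,0) a2@(2,0) a3@(1,1) | pheromone: 0 0 0 0 0 / 1 4 0 0 0 / 1 0 0 0 0 / 0 0 2 0 0 / 0 0 0 0 0 / 0 0 0 2 0
t=2: a0@(3,2) a1@(1,1) a2@(1,1) a3@(1,1) | pheromone: 0 0 0 0 0 / 0 6 0 0 0 / 0 0 0 0 0 / 0 0 2 0 0 / 0 0 0 0 0 / 0 0 0 1 0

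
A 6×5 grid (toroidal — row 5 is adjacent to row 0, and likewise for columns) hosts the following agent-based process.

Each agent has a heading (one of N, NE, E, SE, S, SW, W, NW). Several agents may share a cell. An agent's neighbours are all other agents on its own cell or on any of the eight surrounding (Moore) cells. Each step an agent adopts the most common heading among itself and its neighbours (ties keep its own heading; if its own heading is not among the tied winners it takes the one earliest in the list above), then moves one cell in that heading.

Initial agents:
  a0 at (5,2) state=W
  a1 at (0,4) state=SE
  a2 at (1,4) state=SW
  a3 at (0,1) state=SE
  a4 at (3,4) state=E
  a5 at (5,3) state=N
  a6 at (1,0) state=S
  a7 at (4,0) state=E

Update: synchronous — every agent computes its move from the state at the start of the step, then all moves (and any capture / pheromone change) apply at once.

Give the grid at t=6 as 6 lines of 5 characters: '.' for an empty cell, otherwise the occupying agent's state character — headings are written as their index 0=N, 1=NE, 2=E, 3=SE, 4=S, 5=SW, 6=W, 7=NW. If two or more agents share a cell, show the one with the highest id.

t=1: a0@(5,1):W a1@(1,0):SE a2@(2,3):SW a3@(1,2):SE a4@(3,0):E a5@(4,3):N a6@(2,1):SE a7@(4,1):E
t=2: a0@(5,0):W a1@(2,1):SE a2@(3,2):SW a3@(2,3):SE a4@(3,1):E a5@(3,3):N a6@(3,2):SE a7@(4,2):E
t=3: a0@(5,4):W a1@(3,2):SE a2@(4,3):SE a3@(3,4):SE a4@(3,2):E a5@(4,4):SE a6@(4,3):SE a7@(4,3):E
t=4: a0@(0,0):SE a1@(4,3):SE a2@(5,4):SE a3@(4,0):SE a4@(4,3):SE a5@(5,0):SE a6@(5,4):SE a7@(5,4):SE
t=5: a0@(1,1):SE a1@(5,4):SE a2@(0,0):SE a3@(5,1):SE a4@(5,4):SE a5@(0,1):SE a6@(0,0):SE a7@(0,0):SE
t=6: a0@(2,2):SE a1@(0,0):SE a2@(1,1):SE a3@(0,2):SE a4@(0,0):SE a5@(1,2):SE a6@(1,1):SE a7@(1,1):SE

3.3..
.33..
..3..
.....
.....
.....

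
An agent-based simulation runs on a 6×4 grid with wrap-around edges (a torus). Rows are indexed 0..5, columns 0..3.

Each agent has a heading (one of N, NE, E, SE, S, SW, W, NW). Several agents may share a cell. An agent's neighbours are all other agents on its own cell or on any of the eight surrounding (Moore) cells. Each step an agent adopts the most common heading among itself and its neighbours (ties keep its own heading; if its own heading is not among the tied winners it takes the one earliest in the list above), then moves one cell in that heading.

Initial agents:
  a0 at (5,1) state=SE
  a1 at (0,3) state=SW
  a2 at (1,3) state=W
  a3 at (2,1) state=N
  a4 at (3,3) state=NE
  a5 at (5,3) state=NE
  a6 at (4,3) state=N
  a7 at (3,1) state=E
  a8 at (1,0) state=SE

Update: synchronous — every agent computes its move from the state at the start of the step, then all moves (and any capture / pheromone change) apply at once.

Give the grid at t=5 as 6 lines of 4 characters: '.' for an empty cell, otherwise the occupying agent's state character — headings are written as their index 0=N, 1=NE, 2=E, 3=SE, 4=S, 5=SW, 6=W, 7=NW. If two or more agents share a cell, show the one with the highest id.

t=1: a0@(0,2):SE a1@(1,2):SW a2@(1,2):W a3@(1,1):N a4@(2,0):NE a5@(4,0):NE a6@(3,0):NE a7@(3,2):E a8@(2,1):SE
t=2: a0@(1,3):SE a1@(2,3):SE a2@(2,3):SE a3@(2,2):SE a4@(1,1):NE a5@(3,1):NE a6@(2,1):NE a7@(3,3):E a8@(1,2):NE
t=3: a0@(2,0):SE a1@(3,0):SE a2@(3,0):SE a3@(3,3):SE a4@(0,2):NE a5@(2,2):NE a6@(1,2):NE a7@(4,0):SE a8@(2,3):SE
t=4: a0@(3,1):SE a1@(4,1):SE a2@(4,1):SE a3@(4,0):SE a4@(5,3):NE a5@(1,3):NE a6@(0,3):NE a7@(5,1):SE a8@(3,0):SE
t=5: a0@(4,2):SE a1@(5,2):SE a2@(5,2):SE a3@(5,1):SE a4@(4,0):NE a5@(0,0):NE a6@(5,0):NE a7@(0,2):SE a8@(4,1):SE

1.3.
....
....
....
133.
133.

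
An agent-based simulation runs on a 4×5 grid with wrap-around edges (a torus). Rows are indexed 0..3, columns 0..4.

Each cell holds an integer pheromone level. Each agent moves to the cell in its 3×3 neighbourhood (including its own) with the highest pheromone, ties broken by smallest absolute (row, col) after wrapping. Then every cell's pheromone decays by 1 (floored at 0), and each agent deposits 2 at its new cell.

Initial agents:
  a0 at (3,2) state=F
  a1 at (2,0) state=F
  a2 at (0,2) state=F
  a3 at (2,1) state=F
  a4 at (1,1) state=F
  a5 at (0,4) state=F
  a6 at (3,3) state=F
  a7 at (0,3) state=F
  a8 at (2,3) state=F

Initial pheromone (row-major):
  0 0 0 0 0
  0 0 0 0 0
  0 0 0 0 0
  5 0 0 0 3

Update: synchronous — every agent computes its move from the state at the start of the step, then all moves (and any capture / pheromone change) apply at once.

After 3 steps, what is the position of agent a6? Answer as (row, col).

(3, 0)

t=1: a0@(0,1) a1@(3,0) a2@(0,1) a3@(3,0) a4@(0,0) a5@(3,0) a6@(3,4) a7@(3,4) a8@(3,4) | pheromone: 2 4 0 0 0 / 0 0 0 0 0 / 0 0 0 0 0 / 10 0 0 0 8
t=2: a0@(3,0) a1@(3,0) a2@(3,0) a3@(3,0) a4@(3,0) a5@(3,0) a6@(3,0) a7@(3,0) a8@(3,0) | pheromone: 1 3 0 0 0 / 0 0 0 0 0 / 0 0 0 0 0 / 27 0 0 0 7
t=3: a0@(3,0) a1@(3,0) a2@(3,0) a3@(3,0) a4@(3,0) a5@(3,0) a6@(3,0) a7@(3,0) a8@(3,0) | pheromone: 0 2 0 0 0 / 0 0 0 0 0 / 0 0 0 0 0 / 44 0 0 0 6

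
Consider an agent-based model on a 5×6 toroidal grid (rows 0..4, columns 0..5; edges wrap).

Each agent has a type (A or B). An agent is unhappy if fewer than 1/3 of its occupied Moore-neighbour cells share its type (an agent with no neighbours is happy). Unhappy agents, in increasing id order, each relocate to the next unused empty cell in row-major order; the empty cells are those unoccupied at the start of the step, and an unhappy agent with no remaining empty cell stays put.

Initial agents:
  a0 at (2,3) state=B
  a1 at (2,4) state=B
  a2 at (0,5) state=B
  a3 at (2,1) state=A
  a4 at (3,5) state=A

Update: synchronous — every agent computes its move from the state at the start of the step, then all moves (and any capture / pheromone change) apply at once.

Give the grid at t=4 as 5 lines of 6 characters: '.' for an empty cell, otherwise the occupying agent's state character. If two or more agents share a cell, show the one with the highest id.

t=1: a0@(2,3):B a1@(2,4):B a2@(0,5):B a3@(2,1):A a4@(0,0):A
t=2: a0@(2,3):B a1@(2,4):B a2@(0,1):B a3@(2,1):A a4@(0,2):A
t=3: a0@(2,3):B a1@(2,4):B a2@(0,0):B a3@(2,1):A a4@(0,3):A
t=4: (unchanged — steady state)

B..A..
......
.A.BB.
......
......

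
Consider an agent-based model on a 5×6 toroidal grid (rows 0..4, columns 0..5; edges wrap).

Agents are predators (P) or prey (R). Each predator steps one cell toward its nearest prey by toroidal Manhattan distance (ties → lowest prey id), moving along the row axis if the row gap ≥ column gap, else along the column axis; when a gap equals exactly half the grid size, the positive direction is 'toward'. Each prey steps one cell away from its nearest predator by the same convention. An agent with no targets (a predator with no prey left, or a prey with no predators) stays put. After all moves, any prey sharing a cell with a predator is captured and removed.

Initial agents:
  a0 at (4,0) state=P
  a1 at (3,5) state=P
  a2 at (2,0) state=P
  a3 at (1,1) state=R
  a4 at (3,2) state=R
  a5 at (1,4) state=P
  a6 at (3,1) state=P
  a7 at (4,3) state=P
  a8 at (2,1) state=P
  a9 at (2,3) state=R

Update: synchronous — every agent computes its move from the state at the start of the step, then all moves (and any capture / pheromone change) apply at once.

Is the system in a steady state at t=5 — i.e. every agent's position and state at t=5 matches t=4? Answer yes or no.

yes

t=1: a0@(0,0):P a1@(3,0):P a2@(1,0):P a3@(0,1):R a5@(2,4):P a6@(3,2):P a7@(3,3):P a8@(1,1):P
t=2: a0@(0,1):P a1@(4,0):P a2@(0,0):P a3@(0,2):R a5@(2,5):P a6@(4,2):P a7@(4,3):P a8@(0,1):P
t=3: a0@(0,2):P a1@(4,1):P a2@(0,1):P a5@(2,0):P a6@(0,2):P a7@(0,3):P a8@(0,2):P
t=4: (unchanged — steady state)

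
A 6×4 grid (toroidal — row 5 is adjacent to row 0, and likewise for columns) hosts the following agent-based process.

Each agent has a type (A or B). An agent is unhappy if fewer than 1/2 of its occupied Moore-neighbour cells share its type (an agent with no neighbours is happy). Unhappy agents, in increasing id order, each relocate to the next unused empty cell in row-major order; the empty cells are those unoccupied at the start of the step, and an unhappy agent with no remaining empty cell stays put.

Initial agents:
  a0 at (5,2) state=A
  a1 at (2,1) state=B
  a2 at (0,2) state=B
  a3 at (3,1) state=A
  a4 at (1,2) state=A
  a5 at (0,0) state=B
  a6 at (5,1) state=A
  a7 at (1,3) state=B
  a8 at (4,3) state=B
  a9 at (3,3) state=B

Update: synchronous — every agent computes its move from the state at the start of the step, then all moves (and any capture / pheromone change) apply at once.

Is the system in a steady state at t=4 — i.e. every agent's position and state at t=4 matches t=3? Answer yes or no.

yes

t=1: a0@(0,1):A a1@(0,3):B a2@(1,0):B a3@(1,1):A a4@(2,0):A a5@(0,0):B a6@(2,2):A a7@(1,3):B a8@(4,3):B a9@(3,3):B
t=2: a0@(0,2):A a1@(0,3):B a2@(1,0):B a3@(1,1):A a4@(1,2):A a5@(0,0):B a6@(2,1):A a7@(1,3):B a8@(4,3):B a9@(2,3):B
t=3: (unchanged — steady state)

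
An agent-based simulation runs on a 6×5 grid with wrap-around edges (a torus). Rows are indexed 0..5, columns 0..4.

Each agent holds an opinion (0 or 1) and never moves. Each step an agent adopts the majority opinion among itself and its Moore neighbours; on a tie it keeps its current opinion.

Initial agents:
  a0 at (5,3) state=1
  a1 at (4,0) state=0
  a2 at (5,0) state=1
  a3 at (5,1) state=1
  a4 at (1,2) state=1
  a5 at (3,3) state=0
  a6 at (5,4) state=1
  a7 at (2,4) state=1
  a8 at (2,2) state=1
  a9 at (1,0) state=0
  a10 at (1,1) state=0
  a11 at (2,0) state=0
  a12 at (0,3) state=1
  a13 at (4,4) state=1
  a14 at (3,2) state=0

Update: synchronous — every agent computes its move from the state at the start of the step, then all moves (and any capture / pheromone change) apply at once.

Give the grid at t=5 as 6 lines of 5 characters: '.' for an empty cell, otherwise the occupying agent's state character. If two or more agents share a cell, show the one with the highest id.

t=1: a0@(5,3):1 a1@(4,0):1 a2@(5,0):1 a3@(5,1):1 a4@(1,2):1 a5@(3,3):1 a6@(5,4):1 a7@(2,4):0 a8@(2,2):0 a9@(1,0):0 a10@(1,1):0 a11@(2,0):0 a12@(0,3):1 a13@(4,4):1 a14@(3,2):0
t=2: a0@(5,3):1 a1@(4,0):1 a2@(5,0):1 a3@(5,1):1 a4@(1,2):1 a5@(3,3):0 a6@(5,4):1 a7@(2,4):0 a8@(2,2):0 a9@(1,0):0 a10@(1,1):0 a11@(2,0):0 a12@(0,3):1 a13@(4,4):1 a14@(3,2):0
t=3: (unchanged — steady state)

...1.
001..
0.0.0
..00.
1...1
11.11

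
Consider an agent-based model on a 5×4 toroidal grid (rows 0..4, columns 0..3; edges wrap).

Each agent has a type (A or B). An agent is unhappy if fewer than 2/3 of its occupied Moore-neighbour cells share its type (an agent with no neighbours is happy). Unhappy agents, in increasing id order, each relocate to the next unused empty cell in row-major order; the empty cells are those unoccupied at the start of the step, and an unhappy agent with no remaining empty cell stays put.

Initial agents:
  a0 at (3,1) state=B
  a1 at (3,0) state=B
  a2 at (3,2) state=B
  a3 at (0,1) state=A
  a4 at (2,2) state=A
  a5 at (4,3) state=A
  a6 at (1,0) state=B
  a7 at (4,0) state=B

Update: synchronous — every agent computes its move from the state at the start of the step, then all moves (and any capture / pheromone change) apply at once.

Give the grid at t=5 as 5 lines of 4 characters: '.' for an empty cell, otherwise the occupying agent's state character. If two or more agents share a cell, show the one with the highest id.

t=1: a0@(3,1):B a1@(3,0):B a2@(0,0):B a3@(0,2):A a4@(0,3):A a5@(1,1):A a6@(1,2):B a7@(1,3):B
t=2: a0@(3,1):B a1@(3,0):B a2@(0,1):B a3@(1,0):A a4@(2,0):A a5@(2,1):A a6@(2,2):B a7@(2,3):B
t=3: a0@(0,0):B a1@(0,2):B a2@(0,3):B a3@(1,1):A a4@(1,2):A a5@(1,3):A a6@(2,2):B a7@(3,2):B
t=4: a0@(0,1):B a1@(1,0):B a2@(2,0):B a3@(2,1):A a4@(2,3):A a5@(3,0):A a6@(3,1):B a7@(3,2):B
t=5: a0@(0,1):B a1@(0,0):B a2@(0,2):B a3@(0,3):A a4@(1,1):A a5@(1,2):A a6@(1,3):B a7@(2,2):B

BBBA
.AAB
..B.
....
....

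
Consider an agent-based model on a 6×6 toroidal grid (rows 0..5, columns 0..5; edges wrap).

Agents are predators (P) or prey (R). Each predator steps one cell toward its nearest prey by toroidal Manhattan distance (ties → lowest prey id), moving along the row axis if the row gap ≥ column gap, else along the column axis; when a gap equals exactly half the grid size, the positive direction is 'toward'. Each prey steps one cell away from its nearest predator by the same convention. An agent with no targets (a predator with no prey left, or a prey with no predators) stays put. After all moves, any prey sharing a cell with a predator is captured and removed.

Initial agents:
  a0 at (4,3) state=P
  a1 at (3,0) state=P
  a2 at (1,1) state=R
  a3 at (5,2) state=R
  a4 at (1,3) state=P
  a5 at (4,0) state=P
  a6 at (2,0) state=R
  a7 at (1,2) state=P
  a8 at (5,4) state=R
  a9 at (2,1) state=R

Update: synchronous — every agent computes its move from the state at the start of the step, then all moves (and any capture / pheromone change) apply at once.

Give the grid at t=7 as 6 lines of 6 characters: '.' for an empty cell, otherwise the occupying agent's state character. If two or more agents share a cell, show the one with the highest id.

..R...
R.PP..
P.....
P.....
......
...R..

t=1: a0@(5,3):P a1@(2,0):P a2@(1,0):R a3@(0,2):R a4@(1,2):P a5@(3,0):P a6@(1,0):R a7@(1,1):P a8@(0,4):R
t=2: a0@(0,3):P a1@(1,0):P a2@(0,0):R a3@(5,2):R a4@(0,2):P a5@(2,0):P a6@(0,0):R a7@(1,0):P a8@(1,4):R
t=3: a0@(5,3):P a1@(0,0):P a2@(5,0):R a3@(4,2):R a4@(5,2):P a5@(1,0):P a6@(5,0):R a7@(0,0):P a8@(2,4):R
t=4: a0@(4,3):P a1@(5,0):P a2@(4,0):R a3@(3,2):R a4@(4,2):P a5@(0,0):P a6@(4,0):R a7@(5,0):P a8@(2,3):R
t=5: a0@(3,3):P a1@(4,0):P a2@(3,0):R a3@(2,2):R a4@(3,2):P a5@(5,0):P a6@(3,0):R a7@(4,0):P a8@(1,3):R
t=6: a0@(2,3):P a1@(3,0):P a2@(2,0):R a3@(1,2):R a4@(2,2):P a5@(4,0):P a6@(2,0):R a7@(3,0):P a8@(0,3):R
t=7: a0@(1,3):P a1@(2,0):P a2@(1,0):R a3@(0,2):R a4@(1,2):P a5@(3,0):P a6@(1,0):R a7@(2,0):P a8@(5,3):R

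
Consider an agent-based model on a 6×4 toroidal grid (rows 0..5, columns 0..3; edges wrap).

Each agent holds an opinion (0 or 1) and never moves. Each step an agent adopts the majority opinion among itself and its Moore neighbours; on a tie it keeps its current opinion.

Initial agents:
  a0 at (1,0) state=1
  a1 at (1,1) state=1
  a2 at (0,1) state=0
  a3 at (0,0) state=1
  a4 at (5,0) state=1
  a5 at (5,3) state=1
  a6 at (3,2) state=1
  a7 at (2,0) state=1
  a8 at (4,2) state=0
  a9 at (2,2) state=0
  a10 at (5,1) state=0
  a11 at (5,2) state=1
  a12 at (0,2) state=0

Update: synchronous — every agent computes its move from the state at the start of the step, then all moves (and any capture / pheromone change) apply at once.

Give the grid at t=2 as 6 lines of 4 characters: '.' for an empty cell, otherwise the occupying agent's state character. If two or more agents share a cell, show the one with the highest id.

110.
11..
1.1.
..1.
..0.
1101

t=1: a0@(1,0):1 a1@(1,1):1 a2@(0,1):1 a3@(0,0):1 a4@(5,0):1 a5@(5,3):1 a6@(3,2):0 a7@(2,0):1 a8@(4,2):1 a9@(2,2):1 a10@(5,1):0 a11@(5,2):0 a12@(0,2):0
t=2: a0@(1,0):1 a1@(1,1):1 a2@(0,1):1 a3@(0,0):1 a4@(5,0):1 a5@(5,3):1 a6@(3,2):1 a7@(2,0):1 a8@(4,2):0 a9@(2,2):1 a10@(5,1):1 a11@(5,2):0 a12@(0,2):0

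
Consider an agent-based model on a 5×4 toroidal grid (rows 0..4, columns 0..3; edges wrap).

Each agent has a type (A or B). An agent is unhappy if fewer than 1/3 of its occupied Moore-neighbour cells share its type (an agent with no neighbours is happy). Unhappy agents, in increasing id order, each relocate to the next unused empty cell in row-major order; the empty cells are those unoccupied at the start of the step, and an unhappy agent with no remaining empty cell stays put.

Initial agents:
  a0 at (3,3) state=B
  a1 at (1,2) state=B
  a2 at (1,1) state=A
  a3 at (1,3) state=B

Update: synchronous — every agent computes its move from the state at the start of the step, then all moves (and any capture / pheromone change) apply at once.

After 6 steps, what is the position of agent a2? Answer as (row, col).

t=1: a0@(3,3):B a1@(1,2):B a2@(0,0):A a3@(1,3):B
t=2: a0@(3,3):B a1@(1,2):B a2@(0,1):A a3@(1,3):B
t=3: a0@(3,3):B a1@(1,2):B a2@(0,0):A a3@(1,3):B
t=4: a0@(3,3):B a1@(1,2):B a2@(0,1):A a3@(1,3):B
t=5: a0@(3,3):B a1@(1,2):B a2@(0,0):A a3@(1,3):B
t=6: a0@(3,3):B a1@(1,2):B a2@(0,1):A a3@(1,3):B

(0, 1)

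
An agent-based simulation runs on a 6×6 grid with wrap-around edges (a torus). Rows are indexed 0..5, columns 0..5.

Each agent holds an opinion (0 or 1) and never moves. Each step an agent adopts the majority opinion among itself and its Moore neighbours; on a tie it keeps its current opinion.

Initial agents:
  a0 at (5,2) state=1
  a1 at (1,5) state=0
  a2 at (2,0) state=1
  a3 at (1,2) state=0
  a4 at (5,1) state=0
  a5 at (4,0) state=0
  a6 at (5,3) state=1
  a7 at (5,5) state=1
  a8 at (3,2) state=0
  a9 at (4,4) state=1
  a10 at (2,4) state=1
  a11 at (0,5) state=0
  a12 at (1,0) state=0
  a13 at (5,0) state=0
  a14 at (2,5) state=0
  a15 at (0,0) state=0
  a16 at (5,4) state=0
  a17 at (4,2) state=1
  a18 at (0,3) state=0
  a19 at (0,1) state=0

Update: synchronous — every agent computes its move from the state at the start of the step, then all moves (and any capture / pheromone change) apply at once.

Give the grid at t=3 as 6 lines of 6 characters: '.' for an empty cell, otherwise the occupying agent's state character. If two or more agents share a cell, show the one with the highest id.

00.0.0
0.0..0
0...00
..0...
0.1.1.
001100

t=1: a0@(5,2):1 a1@(1,5):0 a2@(2,0):0 a3@(1,2):0 a4@(5,1):0 a5@(4,0):0 a6@(5,3):1 a7@(5,5):0 a8@(3,2):0 a9@(4,4):1 a10@(2,4):0 a11@(0,5):0 a12@(1,0):0 a13@(5,0):0 a14@(2,5):0 a15@(0,0):0 a16@(5,4):0 a17@(4,2):1 a18@(0,3):0 a19@(0,1):0
t=2: (unchanged — steady state)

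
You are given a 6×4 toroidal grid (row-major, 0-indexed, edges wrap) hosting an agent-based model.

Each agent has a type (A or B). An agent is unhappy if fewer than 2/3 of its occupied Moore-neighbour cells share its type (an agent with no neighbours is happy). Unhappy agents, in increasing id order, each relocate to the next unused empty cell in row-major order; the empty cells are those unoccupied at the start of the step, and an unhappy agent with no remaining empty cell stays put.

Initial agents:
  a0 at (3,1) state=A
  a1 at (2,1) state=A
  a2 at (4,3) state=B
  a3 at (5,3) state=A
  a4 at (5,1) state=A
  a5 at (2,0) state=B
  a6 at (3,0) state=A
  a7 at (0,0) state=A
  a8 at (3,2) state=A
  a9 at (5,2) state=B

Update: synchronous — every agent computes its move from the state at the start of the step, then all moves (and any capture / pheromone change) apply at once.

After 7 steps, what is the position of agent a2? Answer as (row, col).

(0, 3)

t=1: a0@(3,1):A a1@(2,1):A a2@(0,1):B a3@(0,2):A a4@(0,3):A a5@(1,0):B a6@(1,1):A a7@(0,0):A a8@(3,2):A a9@(1,2):B
t=2: a0@(3,1):A a1@(1,3):A a2@(2,0):B a3@(2,2):A a4@(2,3):A a5@(3,0):B a6@(3,3):A a7@(4,0):A a8@(3,2):A a9@(4,1):B
t=3: a0@(0,0):A a1@(1,3):A a2@(0,1):B a3@(2,2):A a4@(2,3):A a5@(0,2):B a6@(3,3):A a7@(0,3):A a8@(3,2):A a9@(1,0):B
t=4: a0@(1,1):A a1@(1,3):A a2@(0,1):B a3@(2,2):A a4@(2,3):A a5@(1,2):B a6@(3,3):A a7@(2,0):A a8@(3,2):A a9@(2,1):B
t=5: a0@(0,0):A a1@(1,3):A a2@(0,2):B a3@(2,2):A a4@(2,3):A a5@(0,3):B a6@(3,3):A a7@(2,0):A a8@(3,2):A a9@(1,0):B
t=6: a0@(0,1):A a1@(1,1):A a2@(1,2):B a3@(2,2):A a4@(2,3):A a5@(2,1):B a6@(3,3):A a7@(2,0):A a8@(3,2):A a9@(3,0):B
t=7: a0@(0,0):A a1@(0,2):A a2@(0,3):B a3@(2,2):A a4@(2,3):A a5@(1,0):B a6@(3,3):A a7@(1,3):A a8@(3,2):A a9@(3,1):B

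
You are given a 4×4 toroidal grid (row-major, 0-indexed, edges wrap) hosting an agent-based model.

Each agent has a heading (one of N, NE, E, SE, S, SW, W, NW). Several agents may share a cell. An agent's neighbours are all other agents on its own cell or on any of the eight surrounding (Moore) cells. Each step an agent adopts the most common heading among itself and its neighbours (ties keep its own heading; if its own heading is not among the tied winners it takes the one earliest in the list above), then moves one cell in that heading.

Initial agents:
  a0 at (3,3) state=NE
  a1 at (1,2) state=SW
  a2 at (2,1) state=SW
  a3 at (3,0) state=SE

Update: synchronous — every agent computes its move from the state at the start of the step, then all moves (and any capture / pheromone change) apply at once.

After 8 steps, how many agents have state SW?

3

t=1: a0@(2,0):NE a1@(2,1):SW a2@(3,0):SW a3@(0,1):SE
t=2: a0@(3,3):SW a1@(3,0):SW a2@(0,3):SW a3@(1,2):SE
t=3: a0@(0,2):SW a1@(0,3):SW a2@(1,2):SW a3@(2,3):SE
t=4: a0@(1,1):SW a1@(1,2):SW a2@(2,1):SW a3@(3,0):SE
t=5: a0@(2,0):SW a1@(2,1):SW a2@(3,0):SW a3@(0,1):SE
t=6: a0@(3,3):SW a1@(3,0):SW a2@(0,3):SW a3@(1,2):SE
t=7: a0@(0,2):SW a1@(0,3):SW a2@(1,2):SW a3@(2,3):SE
t=8: a0@(1,1):SW a1@(1,2):SW a2@(2,1):SW a3@(3,0):SE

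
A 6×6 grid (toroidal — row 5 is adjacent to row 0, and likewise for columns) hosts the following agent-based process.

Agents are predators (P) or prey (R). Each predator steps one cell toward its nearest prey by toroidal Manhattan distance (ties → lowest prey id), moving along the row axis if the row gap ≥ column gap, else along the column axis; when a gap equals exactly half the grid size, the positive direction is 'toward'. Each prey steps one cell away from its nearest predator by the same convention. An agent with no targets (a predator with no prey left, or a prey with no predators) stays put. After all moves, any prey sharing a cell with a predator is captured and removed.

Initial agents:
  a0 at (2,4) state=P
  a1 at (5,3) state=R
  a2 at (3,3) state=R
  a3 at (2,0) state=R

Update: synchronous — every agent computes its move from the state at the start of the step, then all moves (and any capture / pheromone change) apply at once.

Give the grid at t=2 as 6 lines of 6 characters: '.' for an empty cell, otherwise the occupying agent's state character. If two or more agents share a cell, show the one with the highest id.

......
......
R.....
......
....P.
...R..

t=1: a0@(3,4):P a1@(4,3):R a2@(4,3):R a3@(2,1):R
t=2: a0@(4,4):P a1@(5,3):R a2@(5,3):R a3@(2,0):R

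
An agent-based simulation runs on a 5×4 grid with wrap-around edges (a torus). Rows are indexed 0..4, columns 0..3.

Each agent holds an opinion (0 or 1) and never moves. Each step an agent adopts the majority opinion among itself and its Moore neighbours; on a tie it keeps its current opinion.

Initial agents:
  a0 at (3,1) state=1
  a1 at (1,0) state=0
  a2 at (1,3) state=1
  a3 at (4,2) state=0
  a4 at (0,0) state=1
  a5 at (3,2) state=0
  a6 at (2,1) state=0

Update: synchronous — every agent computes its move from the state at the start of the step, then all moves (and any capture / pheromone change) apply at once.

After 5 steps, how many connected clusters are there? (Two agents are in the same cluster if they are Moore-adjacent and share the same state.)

t=1: a0@(3,1):0 a1@(1,0):0 a2@(1,3):1 a3@(4,2):0 a4@(0,0):1 a5@(3,2):0 a6@(2,1):0
t=2: (unchanged — steady state)

2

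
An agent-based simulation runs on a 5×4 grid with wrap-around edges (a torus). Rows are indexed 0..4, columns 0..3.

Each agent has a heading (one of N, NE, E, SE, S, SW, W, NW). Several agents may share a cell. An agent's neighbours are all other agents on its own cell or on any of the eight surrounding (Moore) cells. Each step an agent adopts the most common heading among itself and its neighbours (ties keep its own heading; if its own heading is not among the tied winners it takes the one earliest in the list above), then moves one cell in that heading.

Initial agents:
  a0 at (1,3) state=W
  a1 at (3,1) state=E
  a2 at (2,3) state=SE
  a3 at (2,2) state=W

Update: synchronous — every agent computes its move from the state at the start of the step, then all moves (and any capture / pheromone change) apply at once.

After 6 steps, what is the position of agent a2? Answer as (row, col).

t=1: a0@(1,2):W a1@(3,2):E a2@(2,2):W a3@(2,1):W
t=2: a0@(1,1):W a1@(3,1):W a2@(2,1):W a3@(2,0):W
t=3: a0@(1,0):W a1@(3,0):W a2@(2,0):W a3@(2,3):W
t=4: a0@(1,3):W a1@(3,3):W a2@(2,3):W a3@(2,2):W
t=5: a0@(1,2):W a1@(3,2):W a2@(2,2):W a3@(2,1):W
t=6: a0@(1,1):W a1@(3,1):W a2@(2,1):W a3@(2,0):W

(2, 1)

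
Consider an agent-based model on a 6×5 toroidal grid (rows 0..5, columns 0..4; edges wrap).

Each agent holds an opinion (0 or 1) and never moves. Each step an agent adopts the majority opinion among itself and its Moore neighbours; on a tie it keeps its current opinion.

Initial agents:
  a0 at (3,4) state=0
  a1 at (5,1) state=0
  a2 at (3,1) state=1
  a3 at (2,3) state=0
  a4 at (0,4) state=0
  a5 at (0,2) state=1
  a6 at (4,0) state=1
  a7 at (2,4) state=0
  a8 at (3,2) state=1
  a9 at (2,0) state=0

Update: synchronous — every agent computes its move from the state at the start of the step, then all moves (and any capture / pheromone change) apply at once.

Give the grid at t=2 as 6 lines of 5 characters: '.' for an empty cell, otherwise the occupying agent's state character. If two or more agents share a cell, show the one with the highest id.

..1.0
.....
0..00
.11.0
1....
.1...

t=1: a0@(3,4):0 a1@(5,1):1 a2@(3,1):1 a3@(2,3):0 a4@(0,4):0 a5@(0,2):1 a6@(4,0):1 a7@(2,4):0 a8@(3,2):1 a9@(2,0):0
t=2: (unchanged — steady state)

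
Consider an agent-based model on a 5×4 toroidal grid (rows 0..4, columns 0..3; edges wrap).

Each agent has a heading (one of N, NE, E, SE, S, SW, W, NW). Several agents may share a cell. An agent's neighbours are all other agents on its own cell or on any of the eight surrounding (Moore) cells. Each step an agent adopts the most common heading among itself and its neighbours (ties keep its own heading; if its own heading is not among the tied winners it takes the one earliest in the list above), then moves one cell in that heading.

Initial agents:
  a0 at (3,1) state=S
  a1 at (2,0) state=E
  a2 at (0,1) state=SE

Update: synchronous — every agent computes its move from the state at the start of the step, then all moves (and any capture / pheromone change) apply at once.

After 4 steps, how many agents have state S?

t=1: a0@(4,1):S a1@(2,1):E a2@(1,2):SE
t=2: a0@(0,1):S a1@(2,2):E a2@(2,3):SE
t=3: a0@(1,1):S a1@(2,3):E a2@(3,0):SE
t=4: a0@(2,1):S a1@(2,0):E a2@(4,1):SE

1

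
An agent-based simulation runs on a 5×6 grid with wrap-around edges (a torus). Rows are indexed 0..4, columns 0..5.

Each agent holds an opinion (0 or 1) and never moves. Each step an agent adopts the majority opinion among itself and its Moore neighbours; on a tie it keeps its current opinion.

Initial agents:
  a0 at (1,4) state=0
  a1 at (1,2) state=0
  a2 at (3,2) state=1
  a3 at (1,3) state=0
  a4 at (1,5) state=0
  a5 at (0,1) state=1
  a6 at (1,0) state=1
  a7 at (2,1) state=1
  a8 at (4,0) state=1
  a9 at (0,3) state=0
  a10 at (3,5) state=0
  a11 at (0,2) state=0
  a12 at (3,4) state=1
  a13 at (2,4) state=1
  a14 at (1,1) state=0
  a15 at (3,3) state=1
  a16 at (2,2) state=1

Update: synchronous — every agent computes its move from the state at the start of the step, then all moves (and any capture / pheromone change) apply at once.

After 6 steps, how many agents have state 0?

t=1: a0@(1,4):0 a1@(1,2):0 a2@(3,2):1 a3@(1,3):0 a4@(1,5):0 a5@(0,1):1 a6@(1,0):1 a7@(2,1):1 a8@(4,0):1 a9@(0,3):0 a10@(3,5):1 a11@(0,2):0 a12@(3,4):1 a13@(2,4):0 a14@(1,1):1 a15@(3,3):1 a16@(2,2):1
t=2: (unchanged — steady state)

7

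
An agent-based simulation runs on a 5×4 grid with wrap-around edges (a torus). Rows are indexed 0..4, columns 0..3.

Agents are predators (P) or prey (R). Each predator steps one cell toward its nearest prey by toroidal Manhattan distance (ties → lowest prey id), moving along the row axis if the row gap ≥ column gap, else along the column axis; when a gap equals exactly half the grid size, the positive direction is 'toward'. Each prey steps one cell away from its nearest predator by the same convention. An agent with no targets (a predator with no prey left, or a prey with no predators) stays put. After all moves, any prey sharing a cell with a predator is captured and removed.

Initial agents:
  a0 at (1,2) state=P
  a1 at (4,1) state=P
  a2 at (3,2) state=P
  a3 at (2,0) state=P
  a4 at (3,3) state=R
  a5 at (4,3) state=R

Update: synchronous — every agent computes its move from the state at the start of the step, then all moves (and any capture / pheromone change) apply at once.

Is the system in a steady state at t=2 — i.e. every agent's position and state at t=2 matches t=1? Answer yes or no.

t=1: a0@(2,2):P a1@(4,2):P a2@(3,3):P a3@(3,0):P
t=2: (unchanged — steady state)

yes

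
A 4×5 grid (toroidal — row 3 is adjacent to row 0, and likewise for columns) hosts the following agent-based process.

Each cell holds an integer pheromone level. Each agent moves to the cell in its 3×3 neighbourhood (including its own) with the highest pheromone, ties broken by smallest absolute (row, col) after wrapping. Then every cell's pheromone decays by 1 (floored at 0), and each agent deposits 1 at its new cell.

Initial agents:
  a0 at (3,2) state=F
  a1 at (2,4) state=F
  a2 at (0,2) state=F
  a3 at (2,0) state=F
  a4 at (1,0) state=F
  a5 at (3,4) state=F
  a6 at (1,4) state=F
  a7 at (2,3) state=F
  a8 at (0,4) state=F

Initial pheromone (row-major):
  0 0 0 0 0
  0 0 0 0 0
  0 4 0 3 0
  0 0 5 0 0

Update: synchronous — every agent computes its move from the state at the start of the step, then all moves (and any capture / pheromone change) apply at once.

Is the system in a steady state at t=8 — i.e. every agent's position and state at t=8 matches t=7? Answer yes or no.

yes

t=1: a0@(3,2) a1@(2,3) a2@(3,2) a3@(2,1) a4@(2,1) a5@(2,3) a6@(2,3) a7@(3,2) a8@(0,0) | pheromone: 1 0 0 0 0 / 0 0 0 0 0 / 0 5 0 5 0 / 0 0 7 0 0
t=2: a0@(3,2) a1@(3,2) a2@(3,2) a3@(3,2) a4@(3,2) a5@(3,2) a6@(3,2) a7@(3,2) a8@(0,0) | pheromone: 1 0 0 0 0 / 0 0 0 0 0 / 0 4 0 4 0 / 0 0 14 0 0
t=3: a0@(3,2) a1@(3,2) a2@(3,2) a3@(3,2) a4@(3,2) a5@(3,2) a6@(3,2) a7@(3,2) a8@(0,0) | pheromone: 1 0 0 0 0 / 0 0 0 0 0 / 0 3 0 3 0 / 0 0 21 0 0
t=4: a0@(3,2) a1@(3,2) a2@(3,2) a3@(3,2) a4@(3,2) a5@(3,2) a6@(3,2) a7@(3,2) a8@(0,0) | pheromone: 1 0 0 0 0 / 0 0 0 0 0 / 0 2 0 2 0 / 0 0 28 0 0
t=5: a0@(3,2) a1@(3,2) a2@(3,2) a3@(3,2) a4@(3,2) a5@(3,2) a6@(3,2) a7@(3,2) a8@(0,0) | pheromone: 1 0 0 0 0 / 0 0 0 0 0 / 0 1 0 1 0 / 0 0 35 0 0
t=6: a0@(3,2) a1@(3,2) a2@(3,2) a3@(3,2) a4@(3,2) a5@(3,2) a6@(3,2) a7@(3,2) a8@(0,0) | pheromone: 1 0 0 0 0 / 0 0 0 0 0 / 0 0 0 0 0 / 0 0 42 0 0
t=7: a0@(3,2) a1@(3,2) a2@(3,2) a3@(3,2) a4@(3,2) a5@(3,2) a6@(3,2) a7@(3,2) a8@(0,0) | pheromone: 1 0 0 0 0 / 0 0 0 0 0 / 0 0 0 0 0 / 0 0 49 0 0
t=8: a0@(3,2) a1@(3,2) a2@(3,2) a3@(3,2) a4@(3,2) a5@(3,2) a6@(3,2) a7@(3,2) a8@(0,0) | pheromone: 1 0 0 0 0 / 0 0 0 0 0 / 0 0 0 0 0 / 0 0 56 0 0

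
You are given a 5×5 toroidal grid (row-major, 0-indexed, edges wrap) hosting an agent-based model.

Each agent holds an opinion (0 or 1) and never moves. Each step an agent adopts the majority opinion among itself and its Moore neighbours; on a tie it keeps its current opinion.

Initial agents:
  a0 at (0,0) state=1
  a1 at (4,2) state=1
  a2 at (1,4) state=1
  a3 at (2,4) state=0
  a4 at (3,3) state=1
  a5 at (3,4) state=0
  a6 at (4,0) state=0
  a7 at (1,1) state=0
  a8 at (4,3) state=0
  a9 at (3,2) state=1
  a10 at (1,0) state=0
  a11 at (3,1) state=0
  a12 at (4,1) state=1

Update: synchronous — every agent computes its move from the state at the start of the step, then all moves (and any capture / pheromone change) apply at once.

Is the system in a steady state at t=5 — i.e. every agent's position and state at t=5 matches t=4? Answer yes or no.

t=1: a0@(0,0):1 a1@(4,2):1 a2@(1,4):1 a3@(2,4):0 a4@(3,3):1 a5@(3,4):0 a6@(4,0):0 a7@(1,1):0 a8@(4,3):1 a9@(3,2):1 a10@(1,0):0 a11@(3,1):1 a12@(4,1):1
t=2: a0@(0,0):1 a1@(4,2):1 a2@(1,4):1 a3@(2,4):0 a4@(3,3):1 a5@(3,4):0 a6@(4,0):1 a7@(1,1):0 a8@(4,3):1 a9@(3,2):1 a10@(1,0):0 a11@(3,1):1 a12@(4,1):1
t=3: a0@(0,0):1 a1@(4,2):1 a2@(1,4):1 a3@(2,4):0 a4@(3,3):1 a5@(3,4):1 a6@(4,0):1 a7@(1,1):0 a8@(4,3):1 a9@(3,2):1 a10@(1,0):0 a11@(3,1):1 a12@(4,1):1
t=4: a0@(0,0):1 a1@(4,2):1 a2@(1,4):1 a3@(2,4):1 a4@(3,3):1 a5@(3,4):1 a6@(4,0):1 a7@(1,1):0 a8@(4,3):1 a9@(3,2):1 a10@(1,0):0 a11@(3,1):1 a12@(4,1):1
t=5: a0@(0,0):1 a1@(4,2):1 a2@(1,4):1 a3@(2,4):1 a4@(3,3):1 a5@(3,4):1 a6@(4,0):1 a7@(1,1):0 a8@(4,3):1 a9@(3,2):1 a10@(1,0):1 a11@(3,1):1 a12@(4,1):1

no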